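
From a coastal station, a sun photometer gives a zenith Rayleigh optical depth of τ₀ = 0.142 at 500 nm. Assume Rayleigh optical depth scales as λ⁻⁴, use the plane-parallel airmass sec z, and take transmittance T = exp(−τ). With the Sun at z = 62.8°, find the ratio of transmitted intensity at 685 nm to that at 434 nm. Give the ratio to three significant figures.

Airmass: sec 62.8° = 2.1877.
τ(685 nm) = 0.142 × (500/685)⁴ × 2.1877 = 0.142 × 0.2839 × 2.1877 = 0.0882.
τ(434 nm) = 0.142 × (500/434)⁴ × 2.1877 = 0.142 × 1.7617 × 2.1877 = 0.5473.
T(685)/T(434) = exp(τ_B − τ_A) = exp(0.4591) = 1.5826.

1.58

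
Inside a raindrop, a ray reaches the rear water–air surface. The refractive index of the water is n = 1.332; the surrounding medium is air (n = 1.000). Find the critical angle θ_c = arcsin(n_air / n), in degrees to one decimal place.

sin θ_c = n_air / n = 1.000 / 1.332 = 0.7508.
θ_c = arcsin(0.7508) = 48.66°.

48.7°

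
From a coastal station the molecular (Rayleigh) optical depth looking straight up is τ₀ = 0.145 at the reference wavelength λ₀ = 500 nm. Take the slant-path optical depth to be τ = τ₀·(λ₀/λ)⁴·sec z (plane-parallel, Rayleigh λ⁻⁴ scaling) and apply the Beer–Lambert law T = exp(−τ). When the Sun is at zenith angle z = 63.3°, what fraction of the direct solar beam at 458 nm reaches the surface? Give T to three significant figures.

0.632

sec 63.3° = 2.2256.
τ = 0.145 × (500/458)⁴ × 2.2256 = 0.145 × 1.4204 × 2.2256 = 0.4584.
T = exp(−0.4584) = 0.6323.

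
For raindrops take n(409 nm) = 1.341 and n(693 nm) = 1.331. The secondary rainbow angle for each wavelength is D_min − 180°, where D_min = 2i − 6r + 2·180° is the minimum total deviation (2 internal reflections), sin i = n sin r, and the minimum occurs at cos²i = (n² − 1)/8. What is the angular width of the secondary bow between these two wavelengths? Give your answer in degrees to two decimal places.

At 409 nm (n = 1.341): cos²i = 0.09979 → i = 71.586°, r = 45.034°, D_min = 232.966°, rainbow angle = 52.966°.
At 693 nm (n = 1.331): cos²i = 0.09645 → i = 71.907°, r = 45.575°, D_min = 230.365°, rainbow angle = 50.365°.
Angular width = |52.966° − 50.365°| = 2.601°.

2.60°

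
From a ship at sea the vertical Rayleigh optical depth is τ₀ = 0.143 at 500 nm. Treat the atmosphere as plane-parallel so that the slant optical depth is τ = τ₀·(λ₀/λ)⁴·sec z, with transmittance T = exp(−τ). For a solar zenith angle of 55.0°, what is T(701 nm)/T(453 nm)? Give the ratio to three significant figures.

Airmass: sec 55.0° = 1.7434.
τ(701 nm) = 0.143 × (500/701)⁴ × 1.7434 = 0.143 × 0.2588 × 1.7434 = 0.0645.
τ(453 nm) = 0.143 × (500/453)⁴ × 1.7434 = 0.143 × 1.4842 × 1.7434 = 0.3700.
T(701)/T(453) = exp(τ_B − τ_A) = exp(0.3055) = 1.3573.

1.36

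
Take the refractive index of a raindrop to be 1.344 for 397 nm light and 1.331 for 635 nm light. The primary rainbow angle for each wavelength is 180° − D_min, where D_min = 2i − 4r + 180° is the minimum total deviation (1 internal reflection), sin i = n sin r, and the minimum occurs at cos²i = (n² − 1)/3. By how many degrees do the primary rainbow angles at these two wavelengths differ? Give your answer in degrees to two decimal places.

1.86°

At 397 nm (n = 1.344): cos²i = 0.26878 → i = 58.772°, r = 39.512°, D_min = 139.495°, rainbow angle = 40.505°.
At 635 nm (n = 1.331): cos²i = 0.25719 → i = 59.527°, r = 40.356°, D_min = 137.630°, rainbow angle = 42.370°.
Angular width = |40.505° − 42.370°| = 1.865°.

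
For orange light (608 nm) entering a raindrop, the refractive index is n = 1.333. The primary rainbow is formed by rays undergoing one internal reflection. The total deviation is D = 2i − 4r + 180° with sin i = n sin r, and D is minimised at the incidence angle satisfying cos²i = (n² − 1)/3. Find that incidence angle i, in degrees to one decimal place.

59.4°

cos²i = (1.333² − 1)/3 = (1.77689 − 1)/3 = 0.25896.
cos i = 0.50888, so i = 59.410°.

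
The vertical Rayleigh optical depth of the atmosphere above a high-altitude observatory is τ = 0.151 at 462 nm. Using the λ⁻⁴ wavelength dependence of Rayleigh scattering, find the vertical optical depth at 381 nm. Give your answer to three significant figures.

τ(381 nm) = τ(462 nm) × (462/381)⁴ = 0.151 × (1.2126)⁴ = 0.151 × 2.1621 = 0.3265.

0.326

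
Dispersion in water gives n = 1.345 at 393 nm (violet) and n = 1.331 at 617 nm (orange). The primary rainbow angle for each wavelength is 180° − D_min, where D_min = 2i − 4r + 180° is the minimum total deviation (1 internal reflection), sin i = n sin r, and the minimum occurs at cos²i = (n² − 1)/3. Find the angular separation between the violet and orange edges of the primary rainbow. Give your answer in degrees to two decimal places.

At 393 nm (n = 1.345): cos²i = 0.26967 → i = 58.715°, r = 39.448°, D_min = 139.635°, rainbow angle = 40.365°.
At 617 nm (n = 1.331): cos²i = 0.25719 → i = 59.527°, r = 40.356°, D_min = 137.630°, rainbow angle = 42.370°.
Angular width = |40.365° − 42.370°| = 2.005°.

2.01°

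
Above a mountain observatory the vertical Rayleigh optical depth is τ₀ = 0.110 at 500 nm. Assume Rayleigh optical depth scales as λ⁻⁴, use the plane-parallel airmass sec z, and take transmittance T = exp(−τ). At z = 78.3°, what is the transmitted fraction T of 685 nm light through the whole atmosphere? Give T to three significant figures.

sec 78.3° = 4.9313.
τ = 0.110 × (500/685)⁴ × 4.9313 = 0.110 × 0.2839 × 4.9313 = 0.1540.
T = exp(−0.1540) = 0.8573.

0.857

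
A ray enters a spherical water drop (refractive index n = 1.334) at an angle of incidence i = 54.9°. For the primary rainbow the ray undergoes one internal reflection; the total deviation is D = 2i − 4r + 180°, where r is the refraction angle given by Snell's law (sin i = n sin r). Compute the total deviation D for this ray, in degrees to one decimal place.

138.5°

sin r = sin 54.9° / 1.334 = 0.8181/1.334 = 0.6133; r = 37.83°.
D = 2·54.9° − 4·37.83° + 180° = 109.80° − 151.32° + 180° = 138.48°.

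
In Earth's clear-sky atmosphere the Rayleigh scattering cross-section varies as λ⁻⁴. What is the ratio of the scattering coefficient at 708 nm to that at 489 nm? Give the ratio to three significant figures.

0.228

Rayleigh scattering ∝ λ⁻⁴, so the ratio of coefficients is the inverse fourth power of the wavelength ratio.
σ(708)/σ(489) = (489/708)⁴ = (0.6907)⁴ = 0.2276.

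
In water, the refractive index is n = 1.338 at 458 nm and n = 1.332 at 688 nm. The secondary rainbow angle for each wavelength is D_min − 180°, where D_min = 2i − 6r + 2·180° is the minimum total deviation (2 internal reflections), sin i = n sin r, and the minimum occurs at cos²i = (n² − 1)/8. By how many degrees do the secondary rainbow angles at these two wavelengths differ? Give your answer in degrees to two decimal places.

At 458 nm (n = 1.338): cos²i = 0.09878 → i = 71.682°, r = 45.195°, D_min = 232.193°, rainbow angle = 52.193°.
At 688 nm (n = 1.332): cos²i = 0.09678 → i = 71.875°, r = 45.520°, D_min = 230.628°, rainbow angle = 50.628°.
Angular width = |52.193° − 50.628°| = 1.564°.

1.56°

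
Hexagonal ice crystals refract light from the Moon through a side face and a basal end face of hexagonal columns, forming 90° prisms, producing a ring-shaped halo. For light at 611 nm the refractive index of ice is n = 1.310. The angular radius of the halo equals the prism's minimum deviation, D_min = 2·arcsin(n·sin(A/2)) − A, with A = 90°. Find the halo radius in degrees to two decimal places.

45.73°

n·sin(A/2) = 1.310 × sin 45° = 1.310 × 0.7071 = 0.9263.
D_min = 2·arcsin(0.9263) − 90° = 2 × 67.867° − 90° = 45.733°.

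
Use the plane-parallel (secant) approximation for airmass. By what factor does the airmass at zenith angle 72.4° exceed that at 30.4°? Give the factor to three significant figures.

X(72.4°)/X(30.4°) = sec 72.4° / sec 30.4° = cos 30.4° / cos 72.4° = 0.8625/0.3024 = 2.8525.

2.85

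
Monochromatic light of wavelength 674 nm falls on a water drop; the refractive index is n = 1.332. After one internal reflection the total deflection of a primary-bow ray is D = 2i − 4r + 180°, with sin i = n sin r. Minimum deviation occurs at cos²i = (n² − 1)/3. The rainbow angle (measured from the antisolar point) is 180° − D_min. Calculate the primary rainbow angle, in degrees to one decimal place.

cos²i = (1.77422 − 1)/3 = 0.25807; i = arccos(0.50801) = 59.469°.
sin r = sin 59.469°/1.332 = 0.64666; r = 40.290°.
D_min = 2·59.469° − 4·40.290° + 180° = 137.776°.
Rainbow angle = 180° − D_min = 42.224°.

42.2°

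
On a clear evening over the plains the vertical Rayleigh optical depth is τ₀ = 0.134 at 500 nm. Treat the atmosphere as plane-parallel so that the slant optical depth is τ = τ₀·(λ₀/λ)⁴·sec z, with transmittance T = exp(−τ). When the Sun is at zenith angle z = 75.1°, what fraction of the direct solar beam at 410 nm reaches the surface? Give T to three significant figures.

0.316

sec 75.1° = 3.8890.
τ = 0.134 × (500/410)⁴ × 3.8890 = 0.134 × 2.2118 × 3.8890 = 1.1526.
T = exp(−1.1526) = 0.3158.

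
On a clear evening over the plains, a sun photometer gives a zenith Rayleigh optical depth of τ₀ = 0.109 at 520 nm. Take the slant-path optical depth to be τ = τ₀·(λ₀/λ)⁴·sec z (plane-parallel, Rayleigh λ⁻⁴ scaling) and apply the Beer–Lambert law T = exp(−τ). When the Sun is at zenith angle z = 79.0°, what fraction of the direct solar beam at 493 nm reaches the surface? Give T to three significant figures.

0.493

sec 79.0° = 5.2408.
τ = 0.109 × (520/493)⁴ × 5.2408 = 0.109 × 1.2377 × 5.2408 = 0.7071.
T = exp(−0.7071) = 0.4931.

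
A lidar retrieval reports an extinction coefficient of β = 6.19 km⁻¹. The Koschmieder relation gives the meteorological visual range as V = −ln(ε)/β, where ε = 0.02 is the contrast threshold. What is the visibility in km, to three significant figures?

0.632 km

V = −ln(0.02) / 6.19 = 3.912 / 6.19 = 0.6320 km.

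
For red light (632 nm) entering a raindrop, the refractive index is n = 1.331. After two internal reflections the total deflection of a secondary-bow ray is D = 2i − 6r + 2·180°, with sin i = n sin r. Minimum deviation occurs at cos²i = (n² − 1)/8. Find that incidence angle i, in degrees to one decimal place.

cos²i = (1.331² − 1)/8 = (1.77156 − 1)/8 = 0.09645.
cos i = 0.31056, so i = 71.907°.

71.9°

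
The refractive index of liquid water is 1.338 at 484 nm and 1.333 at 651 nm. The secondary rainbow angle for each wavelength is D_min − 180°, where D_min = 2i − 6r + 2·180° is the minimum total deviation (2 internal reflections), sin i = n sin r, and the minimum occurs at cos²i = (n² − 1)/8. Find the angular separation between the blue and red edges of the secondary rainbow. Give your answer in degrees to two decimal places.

At 484 nm (n = 1.338): cos²i = 0.09878 → i = 71.682°, r = 45.195°, D_min = 232.193°, rainbow angle = 52.193°.
At 651 nm (n = 1.333): cos²i = 0.09711 → i = 71.843°, r = 45.466°, D_min = 230.891°, rainbow angle = 50.891°.
Angular width = |52.193° − 50.891°| = 1.302°.

1.30°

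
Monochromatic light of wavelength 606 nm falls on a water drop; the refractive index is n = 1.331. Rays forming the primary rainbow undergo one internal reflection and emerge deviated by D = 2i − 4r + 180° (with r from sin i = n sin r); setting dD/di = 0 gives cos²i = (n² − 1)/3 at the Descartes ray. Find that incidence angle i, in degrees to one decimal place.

cos²i = (1.331² − 1)/3 = (1.77156 − 1)/3 = 0.25719.
cos i = 0.50714, so i = 59.527°.

59.5°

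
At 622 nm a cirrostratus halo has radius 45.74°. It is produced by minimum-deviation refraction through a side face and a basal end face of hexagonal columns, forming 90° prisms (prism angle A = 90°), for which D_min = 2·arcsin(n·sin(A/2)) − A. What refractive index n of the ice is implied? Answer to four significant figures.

Rearranging: n = sin((D_min + A)/2) / sin(A/2).
(D_min + A)/2 = (45.74° + 90°)/2 = 67.870°.
n = sin 67.870° / sin 45° = 0.9263 / 0.7071 = 1.3100.

1.310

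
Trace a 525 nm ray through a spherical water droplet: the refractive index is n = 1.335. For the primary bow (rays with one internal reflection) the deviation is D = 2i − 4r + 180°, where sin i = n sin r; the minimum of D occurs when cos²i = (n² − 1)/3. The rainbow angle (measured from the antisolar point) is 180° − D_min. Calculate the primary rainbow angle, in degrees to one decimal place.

41.8°

cos²i = (1.78222 − 1)/3 = 0.26074; i = arccos(0.51063) = 59.294°.
sin r = sin 59.294°/1.335 = 0.64405; r = 40.094°.
D_min = 2·59.294° − 4·40.094° + 180° = 138.212°.
Rainbow angle = 180° − D_min = 41.788°.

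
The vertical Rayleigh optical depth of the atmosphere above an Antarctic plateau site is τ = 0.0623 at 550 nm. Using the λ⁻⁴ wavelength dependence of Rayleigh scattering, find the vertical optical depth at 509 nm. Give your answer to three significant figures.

0.0849

τ(509 nm) = τ(550 nm) × (550/509)⁴ = 0.0623 × (1.0806)⁴ = 0.0623 × 1.3633 = 0.0849.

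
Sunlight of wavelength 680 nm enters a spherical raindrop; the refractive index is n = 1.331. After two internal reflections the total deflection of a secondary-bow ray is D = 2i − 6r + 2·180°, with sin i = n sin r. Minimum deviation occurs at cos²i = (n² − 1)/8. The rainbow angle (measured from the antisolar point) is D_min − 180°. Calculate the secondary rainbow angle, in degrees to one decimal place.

50.4°

cos²i = (1.77156 − 1)/8 = 0.09645; i = arccos(0.31056) = 71.907°.
sin r = sin 71.907°/1.331 = 0.71417; r = 45.575°.
D_min = 2·71.907° − 6·45.575° + 360° = 230.365°.
Rainbow angle = D_min − 180° = 50.365°.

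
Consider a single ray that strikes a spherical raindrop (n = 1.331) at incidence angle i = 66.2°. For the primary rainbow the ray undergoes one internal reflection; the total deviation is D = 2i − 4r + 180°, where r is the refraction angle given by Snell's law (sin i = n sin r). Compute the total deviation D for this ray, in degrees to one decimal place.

138.7°

sin r = sin 66.2° / 1.331 = 0.9150/1.331 = 0.6874; r = 43.43°.
D = 2·66.2° − 4·43.43° + 180° = 132.40° − 173.71° + 180° = 138.69°.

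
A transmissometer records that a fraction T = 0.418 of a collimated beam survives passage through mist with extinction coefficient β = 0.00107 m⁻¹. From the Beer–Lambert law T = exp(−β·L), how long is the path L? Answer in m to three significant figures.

Beer–Lambert: T = exp(−βL) ⇒ L = −ln(T)/β = −ln(0.418)/0.00107 = 0.8723/0.00107 = 815.2 m.

815 m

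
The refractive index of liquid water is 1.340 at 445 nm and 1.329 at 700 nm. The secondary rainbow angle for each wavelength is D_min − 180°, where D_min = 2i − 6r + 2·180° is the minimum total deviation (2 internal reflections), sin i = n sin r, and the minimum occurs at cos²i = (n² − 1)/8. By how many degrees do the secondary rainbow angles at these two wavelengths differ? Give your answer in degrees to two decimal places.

At 445 nm (n = 1.340): cos²i = 0.09945 → i = 71.618°, r = 45.088°, D_min = 232.709°, rainbow angle = 52.709°.
At 700 nm (n = 1.329): cos²i = 0.09578 → i = 71.972°, r = 45.685°, D_min = 229.837°, rainbow angle = 49.837°.
Angular width = |52.709° − 49.837°| = 2.872°.

2.87°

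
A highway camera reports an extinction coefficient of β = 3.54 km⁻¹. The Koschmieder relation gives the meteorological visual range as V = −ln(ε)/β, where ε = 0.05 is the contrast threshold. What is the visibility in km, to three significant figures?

0.846 km

V = −ln(0.05) / 3.54 = 2.996 / 3.54 = 0.8463 km.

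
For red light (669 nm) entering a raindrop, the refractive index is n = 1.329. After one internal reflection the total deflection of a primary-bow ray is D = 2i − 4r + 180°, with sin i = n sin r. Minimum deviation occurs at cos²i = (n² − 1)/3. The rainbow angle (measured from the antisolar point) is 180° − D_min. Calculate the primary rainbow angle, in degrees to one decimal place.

cos²i = (1.76624 − 1)/3 = 0.25541; i = arccos(0.50538) = 59.643°.
sin r = sin 59.643°/1.329 = 0.64928; r = 40.487°.
D_min = 2·59.643° − 4·40.487° + 180° = 137.337°.
Rainbow angle = 180° − D_min = 42.663°.

42.7°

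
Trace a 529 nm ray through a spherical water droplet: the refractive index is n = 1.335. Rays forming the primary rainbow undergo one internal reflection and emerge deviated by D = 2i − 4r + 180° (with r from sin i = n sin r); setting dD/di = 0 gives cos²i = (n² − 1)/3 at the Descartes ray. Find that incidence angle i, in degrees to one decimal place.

59.3°

cos²i = (1.335² − 1)/3 = (1.78222 − 1)/3 = 0.26074.
cos i = 0.51063, so i = 59.294°.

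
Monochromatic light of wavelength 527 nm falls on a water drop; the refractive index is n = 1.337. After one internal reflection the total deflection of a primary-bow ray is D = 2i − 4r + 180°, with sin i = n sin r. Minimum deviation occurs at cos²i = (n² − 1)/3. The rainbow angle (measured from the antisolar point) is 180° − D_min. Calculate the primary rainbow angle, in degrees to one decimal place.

cos²i = (1.78757 − 1)/3 = 0.26252; i = arccos(0.51237) = 59.178°.
sin r = sin 59.178°/1.337 = 0.64231; r = 39.964°.
D_min = 2·59.178° − 4·39.964° + 180° = 138.500°.
Rainbow angle = 180° − D_min = 41.500°.

41.5°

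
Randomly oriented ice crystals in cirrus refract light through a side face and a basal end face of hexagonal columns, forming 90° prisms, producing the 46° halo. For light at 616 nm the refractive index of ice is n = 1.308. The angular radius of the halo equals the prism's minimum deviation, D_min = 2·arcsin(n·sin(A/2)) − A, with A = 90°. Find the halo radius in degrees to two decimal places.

n·sin(A/2) = 1.308 × sin 45° = 1.308 × 0.7071 = 0.9249.
D_min = 2·arcsin(0.9249) − 90° = 2 × 67.653° − 90° = 45.305°.

45.31°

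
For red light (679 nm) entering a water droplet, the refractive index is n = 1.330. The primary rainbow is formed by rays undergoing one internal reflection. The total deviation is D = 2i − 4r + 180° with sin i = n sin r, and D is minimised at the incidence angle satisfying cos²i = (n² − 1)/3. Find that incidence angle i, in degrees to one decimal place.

cos²i = (1.330² − 1)/3 = (1.76890 − 1)/3 = 0.25630.
cos i = 0.50626, so i = 59.585°.

59.6°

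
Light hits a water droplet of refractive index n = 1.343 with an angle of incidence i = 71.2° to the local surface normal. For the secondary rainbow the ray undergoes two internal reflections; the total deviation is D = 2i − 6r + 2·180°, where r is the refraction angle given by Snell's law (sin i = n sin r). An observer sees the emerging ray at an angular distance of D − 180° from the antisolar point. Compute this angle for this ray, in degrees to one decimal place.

sin r = sin 71.2° / 1.343 = 0.9466/1.343 = 0.7049; r = 44.82°.
D = 2·71.2° − 6·44.82° + 2·180° = 142.40° − 268.92° + 360° = 233.48°.
Angle from antisolar point = D − 180° = 53.48°.

53.5°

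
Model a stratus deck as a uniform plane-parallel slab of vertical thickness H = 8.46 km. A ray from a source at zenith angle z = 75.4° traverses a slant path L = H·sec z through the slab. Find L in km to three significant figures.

sec z = 1/cos 75.4° = 3.9672.
L = 8.46 × 3.9672 = 33.562 km.

33.6 km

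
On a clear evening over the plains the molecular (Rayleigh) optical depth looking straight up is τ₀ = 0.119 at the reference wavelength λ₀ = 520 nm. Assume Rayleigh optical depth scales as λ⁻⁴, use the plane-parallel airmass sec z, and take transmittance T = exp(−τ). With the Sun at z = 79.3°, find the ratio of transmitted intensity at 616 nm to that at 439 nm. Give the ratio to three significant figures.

2.55

Airmass: sec 79.3° = 5.3860.
τ(616 nm) = 0.119 × (520/616)⁴ × 5.3860 = 0.119 × 0.5078 × 5.3860 = 0.3255.
τ(439 nm) = 0.119 × (520/439)⁴ × 5.3860 = 0.119 × 1.9686 × 5.3860 = 1.2617.
T(616)/T(439) = exp(τ_B − τ_A) = exp(0.9363) = 2.5505.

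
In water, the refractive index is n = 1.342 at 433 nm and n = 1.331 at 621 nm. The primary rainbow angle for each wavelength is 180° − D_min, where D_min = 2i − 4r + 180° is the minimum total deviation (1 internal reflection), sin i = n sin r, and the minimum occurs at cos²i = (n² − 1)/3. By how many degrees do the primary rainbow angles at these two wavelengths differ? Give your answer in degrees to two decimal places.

1.58°

At 433 nm (n = 1.342): cos²i = 0.26699 → i = 58.888°, r = 39.641°, D_min = 139.213°, rainbow angle = 40.787°.
At 621 nm (n = 1.331): cos²i = 0.25719 → i = 59.527°, r = 40.356°, D_min = 137.630°, rainbow angle = 42.370°.
Angular width = |40.787° − 42.370°| = 1.583°.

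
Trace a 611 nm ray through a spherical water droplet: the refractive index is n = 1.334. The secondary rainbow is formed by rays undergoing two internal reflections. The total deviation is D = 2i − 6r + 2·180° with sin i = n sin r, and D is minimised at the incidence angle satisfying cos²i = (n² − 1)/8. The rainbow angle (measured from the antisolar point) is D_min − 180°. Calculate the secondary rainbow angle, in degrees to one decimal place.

51.2°

cos²i = (1.77956 − 1)/8 = 0.09744; i = arccos(0.31216) = 71.810°.
sin r = sin 71.810°/1.334 = 0.71217; r = 45.411°.
D_min = 2·71.810° − 6·45.411° + 360° = 231.153°.
Rainbow angle = D_min − 180° = 51.153°.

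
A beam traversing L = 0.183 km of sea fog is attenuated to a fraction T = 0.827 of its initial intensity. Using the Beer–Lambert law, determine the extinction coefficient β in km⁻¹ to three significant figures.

Beer–Lambert: T = exp(−βL) ⇒ β = −ln(T)/L = −ln(0.827)/0.183 = 0.1900/0.183 = 1.038 km⁻¹.

1.04 km⁻¹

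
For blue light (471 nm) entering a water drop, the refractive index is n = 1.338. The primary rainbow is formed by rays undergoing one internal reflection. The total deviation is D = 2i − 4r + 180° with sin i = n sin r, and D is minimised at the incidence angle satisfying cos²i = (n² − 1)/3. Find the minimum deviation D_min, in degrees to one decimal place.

cos²i = (1.79024 − 1)/3 = 0.26341; i = arccos(0.51324) = 59.120°.
sin r = sin 59.120°/1.338 = 0.64144; r = 39.899°.
D_min = 2·59.120° − 4·39.899° + 180° = 138.643°.

138.6°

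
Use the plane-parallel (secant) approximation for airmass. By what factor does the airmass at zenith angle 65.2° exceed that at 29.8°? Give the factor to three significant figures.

2.07

X(65.2°)/X(29.8°) = sec 65.2° / sec 29.8° = cos 29.8° / cos 65.2° = 0.8678/0.4195 = 2.0688.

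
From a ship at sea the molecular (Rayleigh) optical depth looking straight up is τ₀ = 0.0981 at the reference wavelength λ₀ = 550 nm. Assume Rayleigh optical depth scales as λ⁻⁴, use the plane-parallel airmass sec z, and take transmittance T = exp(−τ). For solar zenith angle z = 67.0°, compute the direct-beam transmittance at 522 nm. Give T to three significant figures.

sec 67.0° = 2.5593.
τ = 0.0981 × (550/522)⁴ × 2.5593 = 0.0981 × 1.2324 × 2.5593 = 0.3094.
T = exp(−0.3094) = 0.7339.

0.734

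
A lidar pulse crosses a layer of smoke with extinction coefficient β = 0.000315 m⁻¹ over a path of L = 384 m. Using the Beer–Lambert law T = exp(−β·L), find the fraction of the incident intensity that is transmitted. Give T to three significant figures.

0.886

τ = β·L = 0.000315 × 384 = 0.1210.
T = exp(−0.1210) = 0.8861.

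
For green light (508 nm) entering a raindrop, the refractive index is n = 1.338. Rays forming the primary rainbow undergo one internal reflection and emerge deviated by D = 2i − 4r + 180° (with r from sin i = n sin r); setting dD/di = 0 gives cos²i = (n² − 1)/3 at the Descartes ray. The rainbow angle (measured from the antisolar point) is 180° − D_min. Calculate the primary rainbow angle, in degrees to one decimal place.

cos²i = (1.79024 − 1)/3 = 0.26341; i = arccos(0.51324) = 59.120°.
sin r = sin 59.120°/1.338 = 0.64144; r = 39.899°.
D_min = 2·59.120° − 4·39.899° + 180° = 138.643°.
Rainbow angle = 180° − D_min = 41.357°.

41.4°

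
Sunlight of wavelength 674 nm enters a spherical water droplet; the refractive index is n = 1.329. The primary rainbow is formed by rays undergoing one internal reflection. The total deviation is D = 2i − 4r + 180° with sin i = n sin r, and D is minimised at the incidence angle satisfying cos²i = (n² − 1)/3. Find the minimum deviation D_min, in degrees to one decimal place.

cos²i = (1.76624 − 1)/3 = 0.25541; i = arccos(0.50538) = 59.643°.
sin r = sin 59.643°/1.329 = 0.64928; r = 40.487°.
D_min = 2·59.643° − 4·40.487° + 180° = 137.337°.

137.3°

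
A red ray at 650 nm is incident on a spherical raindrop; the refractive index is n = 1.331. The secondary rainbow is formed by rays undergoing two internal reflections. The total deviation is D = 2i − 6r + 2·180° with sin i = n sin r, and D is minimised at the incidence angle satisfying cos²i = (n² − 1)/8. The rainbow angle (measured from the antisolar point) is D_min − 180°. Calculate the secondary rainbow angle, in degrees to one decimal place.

50.4°

cos²i = (1.77156 − 1)/8 = 0.09645; i = arccos(0.31056) = 71.907°.
sin r = sin 71.907°/1.331 = 0.71417; r = 45.575°.
D_min = 2·71.907° − 6·45.575° + 360° = 230.365°.
Rainbow angle = D_min − 180° = 50.365°.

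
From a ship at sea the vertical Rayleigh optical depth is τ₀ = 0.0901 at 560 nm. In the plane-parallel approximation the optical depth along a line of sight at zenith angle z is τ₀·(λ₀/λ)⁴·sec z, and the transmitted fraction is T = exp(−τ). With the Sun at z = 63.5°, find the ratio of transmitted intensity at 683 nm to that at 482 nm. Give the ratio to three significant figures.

Airmass: sec 63.5° = 2.2412.
τ(683 nm) = 0.0901 × (560/683)⁴ × 2.2412 = 0.0901 × 0.4519 × 2.2412 = 0.0913.
τ(482 nm) = 0.0901 × (560/482)⁴ × 2.2412 = 0.0901 × 1.8221 × 2.2412 = 0.3679.
T(683)/T(482) = exp(τ_B − τ_A) = exp(0.2767) = 1.3187.

1.32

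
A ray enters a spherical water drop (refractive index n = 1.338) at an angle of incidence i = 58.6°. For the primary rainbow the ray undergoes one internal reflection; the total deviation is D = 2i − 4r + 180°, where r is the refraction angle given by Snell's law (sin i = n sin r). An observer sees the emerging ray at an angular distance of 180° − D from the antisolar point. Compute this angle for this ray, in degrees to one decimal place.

41.4°

sin r = sin 58.6° / 1.338 = 0.8536/1.338 = 0.6379; r = 39.64°.
D = 2·58.6° − 4·39.64° + 180° = 117.20° − 158.55° + 180° = 138.65°.
Angle from antisolar point = 180° − D = 41.35°.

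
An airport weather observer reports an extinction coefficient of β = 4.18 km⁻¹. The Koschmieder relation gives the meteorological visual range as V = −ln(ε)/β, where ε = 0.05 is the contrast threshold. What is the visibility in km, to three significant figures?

V = −ln(0.05) / 4.18 = 2.996 / 4.18 = 0.7167 km.

0.717 km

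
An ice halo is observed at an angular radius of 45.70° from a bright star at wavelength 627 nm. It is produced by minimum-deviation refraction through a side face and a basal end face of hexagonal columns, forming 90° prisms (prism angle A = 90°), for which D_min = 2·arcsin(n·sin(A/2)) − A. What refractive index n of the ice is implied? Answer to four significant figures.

1.310

Rearranging: n = sin((D_min + A)/2) / sin(A/2).
(D_min + A)/2 = (45.70° + 90°)/2 = 67.850°.
n = sin 67.850° / sin 45° = 0.9262 / 0.7071 = 1.3098.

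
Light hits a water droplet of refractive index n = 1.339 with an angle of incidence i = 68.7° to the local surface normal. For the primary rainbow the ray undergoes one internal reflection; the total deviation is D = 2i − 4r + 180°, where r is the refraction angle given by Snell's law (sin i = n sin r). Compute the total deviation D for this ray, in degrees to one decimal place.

sin r = sin 68.7° / 1.339 = 0.9317/1.339 = 0.6958; r = 44.09°.
D = 2·68.7° − 4·44.09° + 180° = 137.40° − 176.37° + 180° = 141.03°.

141.0°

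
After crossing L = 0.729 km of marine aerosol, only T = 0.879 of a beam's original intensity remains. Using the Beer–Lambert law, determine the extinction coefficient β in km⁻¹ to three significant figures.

Beer–Lambert: T = exp(−βL) ⇒ β = −ln(T)/L = −ln(0.879)/0.729 = 0.1290/0.729 = 0.1769 km⁻¹.

0.177 km⁻¹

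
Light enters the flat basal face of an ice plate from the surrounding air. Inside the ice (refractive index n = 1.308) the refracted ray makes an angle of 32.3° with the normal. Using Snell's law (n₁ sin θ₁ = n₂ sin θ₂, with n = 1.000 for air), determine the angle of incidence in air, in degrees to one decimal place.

44.3°

Snell: sin θ_i = n · sin θ_r = 1.308 × sin 32.3° = 1.308 × 0.5344 = 0.6989.
θ_i = arcsin(0.6989) = 44.34°.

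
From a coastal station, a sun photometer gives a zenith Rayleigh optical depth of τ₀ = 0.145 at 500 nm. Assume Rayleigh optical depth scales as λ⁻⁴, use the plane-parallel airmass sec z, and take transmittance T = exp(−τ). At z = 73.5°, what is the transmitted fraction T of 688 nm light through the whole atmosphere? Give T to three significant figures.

sec 73.5° = 3.5209.
τ = 0.145 × (500/688)⁴ × 3.5209 = 0.145 × 0.2789 × 3.5209 = 0.1424.
T = exp(−0.1424) = 0.8673.

0.867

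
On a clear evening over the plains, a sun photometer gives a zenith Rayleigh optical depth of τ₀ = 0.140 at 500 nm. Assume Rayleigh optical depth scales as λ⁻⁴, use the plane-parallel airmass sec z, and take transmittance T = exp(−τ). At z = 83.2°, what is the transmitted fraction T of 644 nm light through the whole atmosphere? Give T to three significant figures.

0.651

sec 83.2° = 8.4457.
τ = 0.140 × (500/644)⁴ × 8.4457 = 0.140 × 0.3634 × 8.4457 = 0.4296.
T = exp(−0.4296) = 0.6507.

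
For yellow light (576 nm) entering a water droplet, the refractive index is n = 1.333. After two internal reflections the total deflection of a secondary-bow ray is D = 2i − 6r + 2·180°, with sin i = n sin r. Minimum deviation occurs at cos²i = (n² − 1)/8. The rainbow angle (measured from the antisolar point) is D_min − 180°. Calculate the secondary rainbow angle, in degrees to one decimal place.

cos²i = (1.77689 − 1)/8 = 0.09711; i = arccos(0.31163) = 71.843°.
sin r = sin 71.843°/1.333 = 0.71283; r = 45.466°.
D_min = 2·71.843° − 6·45.466° + 360° = 230.891°.
Rainbow angle = D_min − 180° = 50.891°.

50.9°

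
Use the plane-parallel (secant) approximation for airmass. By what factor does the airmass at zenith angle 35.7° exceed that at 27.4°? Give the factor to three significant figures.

X(35.7°)/X(27.4°) = sec 35.7° / sec 27.4° = cos 27.4° / cos 35.7° = 0.8878/0.8121 = 1.0933.

1.09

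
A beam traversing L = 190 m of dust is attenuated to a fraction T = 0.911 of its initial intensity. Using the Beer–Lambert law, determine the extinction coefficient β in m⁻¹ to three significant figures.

Beer–Lambert: T = exp(−βL) ⇒ β = −ln(T)/L = −ln(0.911)/190 = 0.0932/190 = 0.0004906 m⁻¹.

0.000491 m⁻¹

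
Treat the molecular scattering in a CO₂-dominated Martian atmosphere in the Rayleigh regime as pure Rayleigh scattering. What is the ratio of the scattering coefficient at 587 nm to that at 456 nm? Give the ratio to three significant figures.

Rayleigh scattering ∝ λ⁻⁴, so the ratio of coefficients is the inverse fourth power of the wavelength ratio.
σ(587)/σ(456) = (456/587)⁴ = (0.7768)⁴ = 0.3642.

0.364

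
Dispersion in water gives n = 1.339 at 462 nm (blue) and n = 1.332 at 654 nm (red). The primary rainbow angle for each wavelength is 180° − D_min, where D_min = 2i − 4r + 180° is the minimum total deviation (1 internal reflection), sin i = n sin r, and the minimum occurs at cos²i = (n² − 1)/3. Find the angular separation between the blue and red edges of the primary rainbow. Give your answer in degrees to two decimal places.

At 462 nm (n = 1.339): cos²i = 0.26431 → i = 59.062°, r = 39.834°, D_min = 138.786°, rainbow angle = 41.214°.
At 654 nm (n = 1.332): cos²i = 0.25807 → i = 59.469°, r = 40.290°, D_min = 137.776°, rainbow angle = 42.224°.
Angular width = |41.214° − 42.224°| = 1.010°.

1.01°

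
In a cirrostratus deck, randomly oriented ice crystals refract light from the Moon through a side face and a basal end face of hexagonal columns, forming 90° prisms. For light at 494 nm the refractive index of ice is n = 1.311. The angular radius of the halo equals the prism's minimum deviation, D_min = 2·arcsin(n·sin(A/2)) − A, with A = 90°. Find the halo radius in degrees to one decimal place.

n·sin(A/2) = 1.311 × sin 45° = 1.311 × 0.7071 = 0.9270.
D_min = 2·arcsin(0.9270) − 90° = 2 × 67.974° − 90° = 45.949°.

45.9°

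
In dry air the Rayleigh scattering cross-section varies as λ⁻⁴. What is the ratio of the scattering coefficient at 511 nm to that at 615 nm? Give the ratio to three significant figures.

2.10

Rayleigh scattering ∝ λ⁻⁴, so the ratio of coefficients is the inverse fourth power of the wavelength ratio.
σ(511)/σ(615) = (615/511)⁴ = (1.2035)⁴ = 2.098.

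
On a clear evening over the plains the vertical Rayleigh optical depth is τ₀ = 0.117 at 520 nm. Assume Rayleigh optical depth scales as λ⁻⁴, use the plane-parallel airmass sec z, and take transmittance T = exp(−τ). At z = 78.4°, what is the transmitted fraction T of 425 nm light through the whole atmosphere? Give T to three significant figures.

0.271

sec 78.4° = 4.9732.
τ = 0.117 × (520/425)⁴ × 4.9732 = 0.117 × 2.2411 × 4.9732 = 1.3040.
T = exp(−1.3040) = 0.2714.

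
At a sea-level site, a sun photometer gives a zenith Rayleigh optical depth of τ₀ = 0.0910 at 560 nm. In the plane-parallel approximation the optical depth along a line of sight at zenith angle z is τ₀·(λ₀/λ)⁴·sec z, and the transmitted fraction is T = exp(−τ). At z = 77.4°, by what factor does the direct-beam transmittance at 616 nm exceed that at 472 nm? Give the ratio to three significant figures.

1.72

Airmass: sec 77.4° = 4.5841.
τ(616 nm) = 0.0910 × (560/616)⁴ × 4.5841 = 0.0910 × 0.6830 × 4.5841 = 0.2849.
τ(472 nm) = 0.0910 × (560/472)⁴ × 4.5841 = 0.0910 × 1.9815 × 4.5841 = 0.8266.
T(616)/T(472) = exp(τ_B − τ_A) = exp(0.5417) = 1.7188.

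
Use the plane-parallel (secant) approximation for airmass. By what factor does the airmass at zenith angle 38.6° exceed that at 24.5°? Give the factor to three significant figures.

X(38.6°)/X(24.5°) = sec 38.6° / sec 24.5° = cos 24.5° / cos 38.6° = 0.9100/0.7815 = 1.1643.

1.16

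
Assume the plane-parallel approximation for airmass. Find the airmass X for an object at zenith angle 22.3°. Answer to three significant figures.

1.08

X = sec z = 1/cos 22.3° = 1/0.9252 = 1.0808.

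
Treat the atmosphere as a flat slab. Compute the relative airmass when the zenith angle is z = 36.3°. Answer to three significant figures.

X = sec z = 1/cos 36.3° = 1/0.8059 = 1.2408.

1.24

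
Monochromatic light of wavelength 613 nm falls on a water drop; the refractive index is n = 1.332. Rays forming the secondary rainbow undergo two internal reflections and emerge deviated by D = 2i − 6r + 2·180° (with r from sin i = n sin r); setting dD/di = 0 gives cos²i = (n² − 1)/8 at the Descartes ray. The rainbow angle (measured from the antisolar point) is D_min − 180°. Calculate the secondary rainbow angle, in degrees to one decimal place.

50.6°

cos²i = (1.77422 − 1)/8 = 0.09678; i = arccos(0.31109) = 71.875°.
sin r = sin 71.875°/1.332 = 0.71350; r = 45.520°.
D_min = 2·71.875° − 6·45.520° + 360° = 230.628°.
Rainbow angle = D_min − 180° = 50.628°.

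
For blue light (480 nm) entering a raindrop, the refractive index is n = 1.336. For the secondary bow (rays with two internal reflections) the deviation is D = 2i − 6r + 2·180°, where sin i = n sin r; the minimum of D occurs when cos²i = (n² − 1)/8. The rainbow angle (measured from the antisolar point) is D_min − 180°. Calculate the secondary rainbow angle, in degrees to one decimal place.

51.7°

cos²i = (1.78490 − 1)/8 = 0.09811; i = arccos(0.31323) = 71.746°.
sin r = sin 71.746°/1.336 = 0.71084; r = 45.303°.
D_min = 2·71.746° − 6·45.303° + 360° = 231.674°.
Rainbow angle = D_min − 180° = 51.674°.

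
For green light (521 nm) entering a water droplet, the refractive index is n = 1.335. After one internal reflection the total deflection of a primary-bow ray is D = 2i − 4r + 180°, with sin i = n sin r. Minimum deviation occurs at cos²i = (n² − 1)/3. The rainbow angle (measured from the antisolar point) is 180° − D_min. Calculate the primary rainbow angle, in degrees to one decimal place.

41.8°

cos²i = (1.78222 − 1)/3 = 0.26074; i = arccos(0.51063) = 59.294°.
sin r = sin 59.294°/1.335 = 0.64405; r = 40.094°.
D_min = 2·59.294° − 4·40.094° + 180° = 138.212°.
Rainbow angle = 180° − D_min = 41.788°.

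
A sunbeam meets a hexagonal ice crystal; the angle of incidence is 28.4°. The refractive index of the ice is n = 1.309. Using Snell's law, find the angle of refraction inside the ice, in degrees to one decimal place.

21.3°

Snell: sin θ_r = sin θ_i / n = sin 28.4° / 1.309 = 0.4756 / 1.309 = 0.3633.
θ_r = arcsin(0.3633) = 21.31°.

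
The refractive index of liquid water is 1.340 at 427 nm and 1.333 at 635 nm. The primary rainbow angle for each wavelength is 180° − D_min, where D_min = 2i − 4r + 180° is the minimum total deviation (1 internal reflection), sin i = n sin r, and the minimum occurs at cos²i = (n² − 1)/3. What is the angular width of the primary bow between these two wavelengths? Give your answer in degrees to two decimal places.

1.01°

At 427 nm (n = 1.340): cos²i = 0.26520 → i = 59.004°, r = 39.770°, D_min = 138.929°, rainbow angle = 41.071°.
At 635 nm (n = 1.333): cos²i = 0.25896 → i = 59.410°, r = 40.225°, D_min = 137.922°, rainbow angle = 42.078°.
Angular width = |41.071° − 42.078°| = 1.007°.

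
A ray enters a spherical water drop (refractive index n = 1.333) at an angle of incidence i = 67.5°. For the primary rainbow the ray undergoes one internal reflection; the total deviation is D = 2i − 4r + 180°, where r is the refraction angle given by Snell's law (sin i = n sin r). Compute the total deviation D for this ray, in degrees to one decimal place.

139.5°

sin r = sin 67.5° / 1.333 = 0.9239/1.333 = 0.6931; r = 43.87°.
D = 2·67.5° − 4·43.87° + 180° = 135.00° − 175.50° + 180° = 139.50°.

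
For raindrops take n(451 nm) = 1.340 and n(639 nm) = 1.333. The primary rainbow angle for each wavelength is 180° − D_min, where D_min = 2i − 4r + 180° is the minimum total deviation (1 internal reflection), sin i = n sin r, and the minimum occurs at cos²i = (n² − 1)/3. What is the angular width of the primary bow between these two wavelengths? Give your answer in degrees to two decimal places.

1.01°

At 451 nm (n = 1.340): cos²i = 0.26520 → i = 59.004°, r = 39.770°, D_min = 138.929°, rainbow angle = 41.071°.
At 639 nm (n = 1.333): cos²i = 0.25896 → i = 59.410°, r = 40.225°, D_min = 137.922°, rainbow angle = 42.078°.
Angular width = |41.071° − 42.078°| = 1.007°.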